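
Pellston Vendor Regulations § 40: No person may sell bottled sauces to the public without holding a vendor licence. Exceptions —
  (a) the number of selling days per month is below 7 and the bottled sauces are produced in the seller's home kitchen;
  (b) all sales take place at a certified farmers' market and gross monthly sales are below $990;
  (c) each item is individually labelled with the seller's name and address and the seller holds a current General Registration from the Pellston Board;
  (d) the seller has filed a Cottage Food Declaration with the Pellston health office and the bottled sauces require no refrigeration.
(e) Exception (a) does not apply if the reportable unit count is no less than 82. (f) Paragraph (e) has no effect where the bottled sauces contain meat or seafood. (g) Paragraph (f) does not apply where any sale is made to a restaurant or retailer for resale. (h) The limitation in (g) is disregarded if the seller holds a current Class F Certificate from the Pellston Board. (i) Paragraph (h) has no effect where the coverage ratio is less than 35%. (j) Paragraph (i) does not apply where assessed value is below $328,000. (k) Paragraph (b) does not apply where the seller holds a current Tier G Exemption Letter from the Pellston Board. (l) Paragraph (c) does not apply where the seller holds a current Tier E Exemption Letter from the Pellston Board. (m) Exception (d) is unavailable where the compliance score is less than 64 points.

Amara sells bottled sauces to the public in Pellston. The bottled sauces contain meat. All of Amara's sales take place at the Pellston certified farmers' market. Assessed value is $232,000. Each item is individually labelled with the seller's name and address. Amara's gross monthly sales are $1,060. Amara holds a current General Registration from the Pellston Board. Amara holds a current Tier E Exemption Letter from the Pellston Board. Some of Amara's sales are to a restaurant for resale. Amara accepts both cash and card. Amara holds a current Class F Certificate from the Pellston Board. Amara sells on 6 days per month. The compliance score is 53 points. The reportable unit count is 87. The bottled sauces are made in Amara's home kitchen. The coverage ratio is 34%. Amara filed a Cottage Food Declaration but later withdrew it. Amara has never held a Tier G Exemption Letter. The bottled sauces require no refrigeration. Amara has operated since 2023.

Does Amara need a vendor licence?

No — exception (a) applies; Amara is not required to hold a vendor licence.

Exception (a) is satisfied on its face — the number of selling days per month is 6, below the 7 limit; the bottled sauces are home-kitchen produced. Applying paragraphs (e)–(j): (e) is engaged (the reportable unit count is 87, meeting the 82 threshold), but is displaced by (f): (f) operates against (e): the bottled sauces contain meat. (g) applies (some sales are to a restaurant for resale), but is displaced by (h): (h) operates against (g): a current Class F Certificate is held. (i) operates (the coverage ratio is 34%, less than the 35% limit), but is itself disapplied by (j): (j) operates against (i): assessed value is $232,000, below the $328,000 limit. (a) remains available.
Exception (b) requires that gross monthly sales are below $990; but gross monthly sales are $1,060, not below $990, so (b) is unavailable.
Exception (c) is satisfied on its face — items are individually labelled; a current General Registration is held. Turning to paragraph (l): (l) is triggered — a current Tier E Exemption Letter is held. (c) is therefore removed.
Exception (d) does not apply: the Cottage Food Declaration was withdrawn.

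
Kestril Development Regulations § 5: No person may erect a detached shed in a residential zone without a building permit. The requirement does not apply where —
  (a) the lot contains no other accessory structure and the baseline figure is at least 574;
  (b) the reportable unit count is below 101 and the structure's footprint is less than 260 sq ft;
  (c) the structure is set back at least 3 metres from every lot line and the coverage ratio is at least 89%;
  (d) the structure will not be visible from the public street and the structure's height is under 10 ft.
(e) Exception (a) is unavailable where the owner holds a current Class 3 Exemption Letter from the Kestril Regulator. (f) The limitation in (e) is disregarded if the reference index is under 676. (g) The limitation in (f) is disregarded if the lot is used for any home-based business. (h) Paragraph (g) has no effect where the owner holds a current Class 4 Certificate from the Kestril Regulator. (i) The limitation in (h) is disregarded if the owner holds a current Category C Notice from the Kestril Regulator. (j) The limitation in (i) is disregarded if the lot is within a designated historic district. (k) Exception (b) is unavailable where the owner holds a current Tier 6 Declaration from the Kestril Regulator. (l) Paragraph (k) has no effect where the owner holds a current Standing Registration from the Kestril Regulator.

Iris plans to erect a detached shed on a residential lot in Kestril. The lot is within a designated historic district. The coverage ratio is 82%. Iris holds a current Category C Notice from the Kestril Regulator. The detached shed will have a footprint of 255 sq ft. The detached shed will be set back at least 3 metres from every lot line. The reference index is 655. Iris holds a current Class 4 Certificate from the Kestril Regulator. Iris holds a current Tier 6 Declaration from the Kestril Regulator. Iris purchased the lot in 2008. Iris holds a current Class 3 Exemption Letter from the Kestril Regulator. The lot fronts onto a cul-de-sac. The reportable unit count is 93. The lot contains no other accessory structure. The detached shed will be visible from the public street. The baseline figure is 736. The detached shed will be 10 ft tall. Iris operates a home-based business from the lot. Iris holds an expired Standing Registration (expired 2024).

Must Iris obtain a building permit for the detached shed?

All of (a)'s requirements are met (the lot has no other accessory structure; the baseline figure is 736, meeting the 574 threshold). As to paragraphs (e)–(j): (e) would limit (a) — a current Class 3 Exemption Letter is held — but (f) sets (e) aside: (f) operates against (e): the reference index is 655, under the 676 limit. (g) would limit (f) — a home-based business operates on the lot — but (h) sets (g) aside: (h) operates against (g): a current Class 4 Certificate is held. (i) operates (a current Category C Notice is held), but is set aside by (j): (j) operates — the lot is in a historic district. (a) remains available.
All of (b)'s requirements are met (the reportable unit count is 93, below the 101 limit; the structure's footprint is 255 sq ft, less than the 260 sq ft limit). Turning to paragraphs (k)–(l): (k) operates against (b): a current Tier 6 Declaration is held. (l), which would lift (k), is not engaged — the Standing Registration is not current. Exception (b) does not apply.
Exception (c) does not apply: the coverage ratio is 82%, short of 89%.
Exception (d) does not apply: the structure will be visible from the street.

No — exception (a) applies; Iris does not need a building permit.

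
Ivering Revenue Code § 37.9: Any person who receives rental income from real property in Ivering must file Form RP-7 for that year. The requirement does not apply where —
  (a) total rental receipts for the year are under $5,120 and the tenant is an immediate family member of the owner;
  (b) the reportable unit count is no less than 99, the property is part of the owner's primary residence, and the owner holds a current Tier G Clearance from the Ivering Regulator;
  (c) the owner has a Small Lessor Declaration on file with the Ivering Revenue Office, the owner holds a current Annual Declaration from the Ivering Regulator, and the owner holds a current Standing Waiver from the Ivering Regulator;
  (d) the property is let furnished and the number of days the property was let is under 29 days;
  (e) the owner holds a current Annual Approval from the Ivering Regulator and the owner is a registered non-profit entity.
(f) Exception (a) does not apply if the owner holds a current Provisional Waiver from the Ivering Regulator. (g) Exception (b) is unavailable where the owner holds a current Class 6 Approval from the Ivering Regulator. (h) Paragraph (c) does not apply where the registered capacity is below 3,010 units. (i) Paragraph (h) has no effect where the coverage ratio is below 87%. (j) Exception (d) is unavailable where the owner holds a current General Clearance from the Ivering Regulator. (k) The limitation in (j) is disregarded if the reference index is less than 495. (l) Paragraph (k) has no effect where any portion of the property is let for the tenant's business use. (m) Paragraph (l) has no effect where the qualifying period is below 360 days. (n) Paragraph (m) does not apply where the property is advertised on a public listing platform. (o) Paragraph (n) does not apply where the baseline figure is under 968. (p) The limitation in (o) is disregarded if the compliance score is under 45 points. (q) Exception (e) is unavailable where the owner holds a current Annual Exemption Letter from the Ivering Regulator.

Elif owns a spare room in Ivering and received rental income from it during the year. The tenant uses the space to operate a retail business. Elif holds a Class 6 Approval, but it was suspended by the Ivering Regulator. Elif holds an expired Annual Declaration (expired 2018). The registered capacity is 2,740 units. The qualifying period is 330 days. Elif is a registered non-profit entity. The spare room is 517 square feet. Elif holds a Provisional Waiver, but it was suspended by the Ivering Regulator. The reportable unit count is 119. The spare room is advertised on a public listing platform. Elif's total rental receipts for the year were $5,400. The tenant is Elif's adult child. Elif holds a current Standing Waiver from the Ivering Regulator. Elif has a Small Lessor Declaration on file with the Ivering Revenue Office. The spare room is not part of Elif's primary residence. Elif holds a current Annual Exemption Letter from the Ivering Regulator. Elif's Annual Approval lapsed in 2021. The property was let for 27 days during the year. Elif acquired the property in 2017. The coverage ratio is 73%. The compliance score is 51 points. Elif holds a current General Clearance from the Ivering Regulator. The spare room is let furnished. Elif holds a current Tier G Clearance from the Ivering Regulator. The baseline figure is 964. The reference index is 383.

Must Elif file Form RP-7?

Exception (a) fails — total rental receipts for the year are $5,400, not under $5,120.
Exception (b) fails — the spare room is not part of the primary residence.
Exception (c) requires that the owner holds a current Annual Declaration from the Ivering Regulator; but the Annual Declaration is not current, so (c) is unavailable.
Exception (d) is satisfied on its face — the property is let furnished; the number of days the property was let is 27 days, under the 29 days limit. Considering the limiting provisions: (j) applies (a current General Clearance is held), but yields to (k): (k) applies — the reference index is 383, less than the 495 limit. (l) applies (the space is let for business use), but yields to (m): (m) operates against (l): the qualifying period is 330 days, below the 360 days limit. (n) would limit (m) — the property is publicly advertised — but (o) sets (n) aside: (o) operates against (n): the baseline figure is 964, under the 968 limit. (p), which would lift (o), is not triggered — the compliance score is 51 points, not under 45 points. So (d) applies.
Exception (e) requires that the owner holds a current Annual Approval from the Ivering Regulator; but no current Annual Approval is held, so (e) is unavailable.

No — exception (d) applies; Elif is not required to file Form RP-7.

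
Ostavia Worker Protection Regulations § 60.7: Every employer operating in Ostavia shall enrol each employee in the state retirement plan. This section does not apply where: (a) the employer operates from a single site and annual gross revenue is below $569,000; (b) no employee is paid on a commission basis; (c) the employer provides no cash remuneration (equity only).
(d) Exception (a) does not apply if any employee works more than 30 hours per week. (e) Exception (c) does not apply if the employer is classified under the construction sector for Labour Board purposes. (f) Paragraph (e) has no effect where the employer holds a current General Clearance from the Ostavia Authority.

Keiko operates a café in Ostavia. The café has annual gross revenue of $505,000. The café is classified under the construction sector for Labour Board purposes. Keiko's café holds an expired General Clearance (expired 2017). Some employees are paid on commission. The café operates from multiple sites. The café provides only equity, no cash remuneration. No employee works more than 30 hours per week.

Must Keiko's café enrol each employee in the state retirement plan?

Yes — Keiko's café must enrol each employee in the state retirement plan.

Exception (a) requires that the employer operates from a single site; but the employer operates from multiple sites, so (a) is unavailable.
Exception (b) does not apply: some employees are paid on commission.
Exception (c)'s conditions are all satisfied: remuneration is equity-only. However, paragraphs (e)–(f) must be considered: (e) operates against (c): the café is classified under the construction sector. (f), which would lift (e), is inapplicable — the General Clearance is not current. So (c) is unavailable.
No exception applies. The general rule governs.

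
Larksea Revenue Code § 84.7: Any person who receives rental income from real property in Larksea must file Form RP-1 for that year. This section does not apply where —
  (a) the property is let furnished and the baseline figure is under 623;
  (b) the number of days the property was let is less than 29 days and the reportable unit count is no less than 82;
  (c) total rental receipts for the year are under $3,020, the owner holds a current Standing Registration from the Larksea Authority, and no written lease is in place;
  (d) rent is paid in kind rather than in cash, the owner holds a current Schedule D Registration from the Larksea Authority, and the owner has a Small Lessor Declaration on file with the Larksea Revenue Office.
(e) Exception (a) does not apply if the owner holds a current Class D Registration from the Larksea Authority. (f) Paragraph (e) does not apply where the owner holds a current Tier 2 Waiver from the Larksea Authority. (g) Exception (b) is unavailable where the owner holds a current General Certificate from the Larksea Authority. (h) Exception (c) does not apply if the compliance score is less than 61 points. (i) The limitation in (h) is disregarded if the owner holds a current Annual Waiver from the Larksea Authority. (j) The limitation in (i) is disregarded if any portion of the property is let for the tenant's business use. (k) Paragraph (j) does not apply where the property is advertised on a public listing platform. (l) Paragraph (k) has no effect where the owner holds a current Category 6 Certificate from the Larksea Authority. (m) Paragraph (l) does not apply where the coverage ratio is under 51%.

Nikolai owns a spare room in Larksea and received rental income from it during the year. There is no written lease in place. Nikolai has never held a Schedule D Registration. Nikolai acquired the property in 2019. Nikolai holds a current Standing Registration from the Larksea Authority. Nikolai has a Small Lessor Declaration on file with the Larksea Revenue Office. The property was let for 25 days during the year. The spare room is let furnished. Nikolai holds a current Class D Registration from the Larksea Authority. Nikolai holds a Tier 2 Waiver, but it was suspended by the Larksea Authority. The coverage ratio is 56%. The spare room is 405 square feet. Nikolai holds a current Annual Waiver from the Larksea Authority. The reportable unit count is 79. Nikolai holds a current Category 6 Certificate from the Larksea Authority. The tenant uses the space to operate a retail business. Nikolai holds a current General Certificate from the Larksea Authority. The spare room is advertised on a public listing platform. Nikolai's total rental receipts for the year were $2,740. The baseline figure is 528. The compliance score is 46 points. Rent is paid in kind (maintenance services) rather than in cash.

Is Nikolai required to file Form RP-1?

Yes — Nikolai must file Form RP-1.

Exception (a)'s conditions are all satisfied: the property is let furnished; the baseline figure is 528, under the 623 limit. However, paragraphs (e)–(f) must be considered: (e) is triggered — a current Class D Registration is held. (f) is inapplicable (no current Tier 2 Waiver is held), so (e) stands. Exception (a) does not apply.
Exception (b) fails — the reportable unit count is 79, short of 82.
All of (c)'s requirements are met (total rental receipts for the year are $2,740, under the $3,020 limit; a current Standing Registration is held; there is no written lease). But: (h) operates against (c): the compliance score is 46 points, less than the 61 points limit. (i) is triggered (a current Annual Waiver is held), but is overridden by (j): (j) is triggered — the space is let for business use. (k) is engaged (the property is publicly advertised), but is set aside by (l): (l) applies — a current Category 6 Certificate is held. (m) is not engaged (the coverage ratio is 56%, not under 51%), so (l) stands. (c) is therefore removed.
Exception (d) does not apply: the Schedule D Registration is not current.
Every exception is unavailable, so the rule governs.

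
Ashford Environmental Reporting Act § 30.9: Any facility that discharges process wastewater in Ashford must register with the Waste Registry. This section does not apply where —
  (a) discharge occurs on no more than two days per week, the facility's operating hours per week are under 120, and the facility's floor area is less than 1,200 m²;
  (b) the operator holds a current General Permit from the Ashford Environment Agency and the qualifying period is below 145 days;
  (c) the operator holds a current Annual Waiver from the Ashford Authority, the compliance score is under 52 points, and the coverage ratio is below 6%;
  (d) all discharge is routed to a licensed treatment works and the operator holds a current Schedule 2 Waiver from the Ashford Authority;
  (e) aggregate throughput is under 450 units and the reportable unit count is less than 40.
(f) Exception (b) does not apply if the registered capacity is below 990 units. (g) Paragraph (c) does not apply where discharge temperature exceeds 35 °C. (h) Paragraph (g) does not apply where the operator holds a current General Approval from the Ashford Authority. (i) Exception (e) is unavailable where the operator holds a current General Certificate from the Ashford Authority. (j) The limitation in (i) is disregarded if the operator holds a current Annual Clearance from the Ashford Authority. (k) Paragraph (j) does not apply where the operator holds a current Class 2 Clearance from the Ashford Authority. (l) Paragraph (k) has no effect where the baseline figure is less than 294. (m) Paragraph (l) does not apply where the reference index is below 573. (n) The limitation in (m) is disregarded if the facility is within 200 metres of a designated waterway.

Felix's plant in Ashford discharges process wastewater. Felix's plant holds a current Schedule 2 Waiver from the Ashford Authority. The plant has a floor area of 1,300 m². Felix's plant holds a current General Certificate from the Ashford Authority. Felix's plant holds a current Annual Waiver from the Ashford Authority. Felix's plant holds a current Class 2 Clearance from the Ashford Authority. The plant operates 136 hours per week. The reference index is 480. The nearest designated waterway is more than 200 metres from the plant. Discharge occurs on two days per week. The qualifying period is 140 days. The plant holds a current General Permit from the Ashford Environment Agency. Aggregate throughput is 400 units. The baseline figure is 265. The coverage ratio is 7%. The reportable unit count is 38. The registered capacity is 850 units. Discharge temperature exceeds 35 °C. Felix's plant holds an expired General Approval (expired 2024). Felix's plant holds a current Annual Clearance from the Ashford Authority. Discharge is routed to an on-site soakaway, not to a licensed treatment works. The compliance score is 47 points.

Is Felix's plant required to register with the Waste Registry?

Exception (a) fails — the facility's operating hours per week are 136, not under 120.
Exception (b) is satisfied on its face — a current General Permit is held; the qualifying period is 140 days, below the 145 days limit. Turning to paragraph (f): (f) operates — the registered capacity is 850 units, below the 990 units limit. (b) is therefore removed.
Exception (c) requires that the coverage ratio is below 6%; but the coverage ratio is 7%, not below 6%, so (c) is unavailable.
Exception (d) does not apply: discharge is not routed to a licensed treatment works.
Exception (e)'s conditions are all satisfied: aggregate throughput is 400 units, under the 450 units limit; the reportable unit count is 38, less than the 40 limit. But: (i) operates against (e): a current General Certificate is held. (j) would limit (i) — a current Annual Clearance is held — but (k) sets (j) aside: (k) operates against (j): a current Class 2 Clearance is held. (l) operates (the baseline figure is 265, less than the 294 limit), but is overridden by (m): (m) operates against (l): the reference index is 480, below the 573 limit. (n) does not operate here (the plant is more than 200 m from any designated waterway), so (m) stands. (e) is therefore removed.
No exception displaces § 30.9.

Yes — Felix's plant must register with the Waste Registry.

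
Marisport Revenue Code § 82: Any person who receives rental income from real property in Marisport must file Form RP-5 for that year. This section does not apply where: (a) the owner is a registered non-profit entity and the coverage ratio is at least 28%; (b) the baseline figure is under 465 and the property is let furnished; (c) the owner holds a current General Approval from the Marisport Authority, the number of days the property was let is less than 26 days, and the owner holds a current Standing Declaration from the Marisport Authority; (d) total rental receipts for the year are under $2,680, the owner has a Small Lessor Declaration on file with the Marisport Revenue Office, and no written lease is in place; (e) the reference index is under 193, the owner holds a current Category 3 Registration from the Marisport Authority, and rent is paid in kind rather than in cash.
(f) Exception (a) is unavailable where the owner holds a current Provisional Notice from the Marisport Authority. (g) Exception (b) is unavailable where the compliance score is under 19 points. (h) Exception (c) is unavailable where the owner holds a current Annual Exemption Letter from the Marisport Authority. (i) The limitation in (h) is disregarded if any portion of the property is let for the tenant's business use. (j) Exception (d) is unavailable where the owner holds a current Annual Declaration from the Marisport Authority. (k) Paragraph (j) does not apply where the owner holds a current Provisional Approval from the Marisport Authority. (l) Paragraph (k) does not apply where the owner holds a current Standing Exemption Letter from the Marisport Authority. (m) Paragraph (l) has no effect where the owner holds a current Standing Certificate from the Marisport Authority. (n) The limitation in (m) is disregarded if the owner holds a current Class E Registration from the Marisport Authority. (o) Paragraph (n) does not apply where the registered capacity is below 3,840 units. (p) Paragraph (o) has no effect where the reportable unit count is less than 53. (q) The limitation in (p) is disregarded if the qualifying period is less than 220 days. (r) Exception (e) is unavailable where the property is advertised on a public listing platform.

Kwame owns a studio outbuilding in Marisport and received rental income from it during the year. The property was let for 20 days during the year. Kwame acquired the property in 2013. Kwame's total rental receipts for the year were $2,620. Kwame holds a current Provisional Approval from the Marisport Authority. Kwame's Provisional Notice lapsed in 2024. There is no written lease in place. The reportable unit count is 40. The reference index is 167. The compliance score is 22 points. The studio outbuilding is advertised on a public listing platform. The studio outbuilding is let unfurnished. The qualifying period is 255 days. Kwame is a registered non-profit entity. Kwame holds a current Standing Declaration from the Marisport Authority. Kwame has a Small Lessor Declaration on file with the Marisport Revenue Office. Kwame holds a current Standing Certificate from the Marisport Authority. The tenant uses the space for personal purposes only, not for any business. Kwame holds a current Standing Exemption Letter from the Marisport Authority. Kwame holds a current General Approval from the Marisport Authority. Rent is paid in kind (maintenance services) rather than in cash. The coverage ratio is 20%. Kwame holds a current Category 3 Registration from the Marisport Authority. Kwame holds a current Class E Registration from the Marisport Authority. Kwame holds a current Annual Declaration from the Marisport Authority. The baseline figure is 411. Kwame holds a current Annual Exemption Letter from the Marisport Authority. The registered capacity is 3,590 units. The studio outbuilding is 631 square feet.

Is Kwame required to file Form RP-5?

Yes — Kwame must file Form RP-5.

Exception (a) requires that the coverage ratio is at least 28%; but the coverage ratio is 20%, short of 28%, so (a) is unavailable.
Exception (b) requires that the property is let furnished; but the property is let unfurnished, so (b) is unavailable.
Exception (c): a current General Approval is held; the number of days the property was let is 20 days, less than the 26 days limit; a current Standing Declaration is held — every condition holds. However, paragraphs (h)–(i) must be considered: (h) operates against (c): a current Annual Exemption Letter is held. (i), which would lift (h), is not engaged — the space is used for personal purposes only. So (c) is unavailable.
Exception (d): total rental receipts for the year are $2,620, under the $2,680 limit; a Small Lessor Declaration is on file; there is no written lease — every condition holds. But applying paragraphs (j)–(q): (j) operates against (d): a current Annual Declaration is held. (k) would limit (j) — a current Provisional Approval is held — but (l) sets (k) aside: (l) applies — a current Standing Exemption Letter is held. (m) would limit (l) — a current Standing Certificate is held — but (n) sets (m) aside: (n) is triggered — a current Class E Registration is held. (o) would limit (n) — the registered capacity is 3,590 units, below the 3,840 units limit — but (p) sets (o) aside: (p) operates against (o): the reportable unit count is 40, less than the 53 limit. (q) is not triggered (the qualifying period is 255 days, not less than 220 days), so (p) stands. So (d) is unavailable.
Exception (e): the reference index is 167, under the 193 limit; a current Category 3 Registration is held; rent is paid in kind — every condition holds. Turning to paragraph (r): (r) applies — the property is publicly advertised. Exception (e) does not apply.
No exception is made out. Kwame falls within the general rule.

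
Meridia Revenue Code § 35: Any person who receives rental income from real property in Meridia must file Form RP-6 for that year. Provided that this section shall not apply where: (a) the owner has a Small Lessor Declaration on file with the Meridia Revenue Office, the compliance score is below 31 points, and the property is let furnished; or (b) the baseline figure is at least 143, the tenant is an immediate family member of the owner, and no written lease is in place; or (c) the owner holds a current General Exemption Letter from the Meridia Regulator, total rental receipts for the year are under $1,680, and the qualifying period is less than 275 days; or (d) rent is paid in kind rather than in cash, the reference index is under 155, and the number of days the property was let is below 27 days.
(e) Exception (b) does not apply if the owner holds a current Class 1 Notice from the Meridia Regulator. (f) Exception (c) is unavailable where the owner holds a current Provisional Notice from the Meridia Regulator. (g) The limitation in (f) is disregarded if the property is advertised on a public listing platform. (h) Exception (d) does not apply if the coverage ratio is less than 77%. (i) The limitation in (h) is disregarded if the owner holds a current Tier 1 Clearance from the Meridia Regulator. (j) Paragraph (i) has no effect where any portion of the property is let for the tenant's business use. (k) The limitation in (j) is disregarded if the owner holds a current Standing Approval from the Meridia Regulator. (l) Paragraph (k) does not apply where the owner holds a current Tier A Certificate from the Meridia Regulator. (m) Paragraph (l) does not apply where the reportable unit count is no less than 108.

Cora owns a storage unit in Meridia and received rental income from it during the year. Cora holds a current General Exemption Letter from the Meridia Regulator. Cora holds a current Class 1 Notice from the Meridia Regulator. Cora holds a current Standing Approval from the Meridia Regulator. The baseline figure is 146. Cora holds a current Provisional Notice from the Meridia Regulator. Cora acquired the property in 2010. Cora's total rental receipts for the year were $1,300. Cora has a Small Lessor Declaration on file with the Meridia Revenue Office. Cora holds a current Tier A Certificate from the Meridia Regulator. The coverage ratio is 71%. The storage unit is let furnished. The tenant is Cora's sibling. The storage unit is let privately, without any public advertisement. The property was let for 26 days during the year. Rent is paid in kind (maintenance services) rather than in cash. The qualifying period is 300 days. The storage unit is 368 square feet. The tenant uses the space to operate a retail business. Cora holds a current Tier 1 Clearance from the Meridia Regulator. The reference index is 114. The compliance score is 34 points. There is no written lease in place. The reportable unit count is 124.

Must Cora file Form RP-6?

Exception (a) requires that the compliance score is below 31 points; but the compliance score is 34 points, not below 31 points, so (a) is unavailable.
Exception (b): the baseline figure is 146, meeting the 143 threshold; the tenant is an immediate family member; there is no written lease — every condition holds. However, paragraph (e) must be considered: (e) operates against (b): a current Class 1 Notice is held. (b) is therefore removed.
Exception (c) does not apply: the qualifying period is 300 days, not less than 275 days.
Exception (d) is satisfied on its face — rent is paid in kind; the reference index is 114, under the 155 limit; the number of days the property was let is 26 days, below the 27 days limit. Applying paragraphs (h)–(m): (h) operates (the coverage ratio is 71%, less than the 77% limit), but is displaced by (i): (i) is triggered — a current Tier 1 Clearance is held. (j) operates (the space is let for business use), but is itself disapplied by (k): (k) applies — a current Standing Approval is held. (l) would limit (k) — a current Tier A Certificate is held — but (m) sets (l) aside: (m) applies — the reportable unit count is 124, meeting the 108 threshold. (d) remains available.

No — exception (d) applies; Cora is not required to file Form RP-6.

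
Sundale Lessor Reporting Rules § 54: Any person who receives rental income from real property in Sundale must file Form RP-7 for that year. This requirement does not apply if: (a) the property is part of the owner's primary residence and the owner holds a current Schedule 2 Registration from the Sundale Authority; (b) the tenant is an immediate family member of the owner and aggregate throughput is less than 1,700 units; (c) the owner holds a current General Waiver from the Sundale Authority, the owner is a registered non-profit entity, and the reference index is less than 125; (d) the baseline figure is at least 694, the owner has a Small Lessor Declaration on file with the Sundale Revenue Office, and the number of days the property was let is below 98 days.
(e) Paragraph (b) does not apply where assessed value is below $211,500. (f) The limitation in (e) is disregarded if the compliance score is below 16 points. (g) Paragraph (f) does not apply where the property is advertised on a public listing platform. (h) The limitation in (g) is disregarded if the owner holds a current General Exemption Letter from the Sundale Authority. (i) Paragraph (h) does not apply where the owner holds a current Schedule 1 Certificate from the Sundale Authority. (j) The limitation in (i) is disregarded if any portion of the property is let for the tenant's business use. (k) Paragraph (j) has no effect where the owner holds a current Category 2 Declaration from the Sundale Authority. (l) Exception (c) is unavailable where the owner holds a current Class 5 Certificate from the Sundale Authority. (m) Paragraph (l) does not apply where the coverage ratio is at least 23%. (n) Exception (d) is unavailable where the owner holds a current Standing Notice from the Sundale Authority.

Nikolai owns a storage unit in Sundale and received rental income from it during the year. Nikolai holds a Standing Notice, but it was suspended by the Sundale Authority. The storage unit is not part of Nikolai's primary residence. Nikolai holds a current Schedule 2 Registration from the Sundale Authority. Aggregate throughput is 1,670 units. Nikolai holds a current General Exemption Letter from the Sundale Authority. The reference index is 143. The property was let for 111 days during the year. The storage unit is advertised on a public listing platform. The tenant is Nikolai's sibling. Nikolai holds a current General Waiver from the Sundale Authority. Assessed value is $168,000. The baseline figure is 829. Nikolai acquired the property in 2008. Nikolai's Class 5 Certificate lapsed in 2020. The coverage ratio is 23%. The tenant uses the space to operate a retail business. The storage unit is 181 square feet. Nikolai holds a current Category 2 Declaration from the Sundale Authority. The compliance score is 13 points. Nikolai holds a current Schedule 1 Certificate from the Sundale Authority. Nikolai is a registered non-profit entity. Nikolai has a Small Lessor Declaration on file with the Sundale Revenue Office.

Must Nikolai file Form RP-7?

Yes — Nikolai must file Form RP-7.

Exception (a) requires that the property is part of the owner's primary residence; but the storage unit is not part of the primary residence, so (a) is unavailable.
All of (b)'s requirements are met (the tenant is an immediate family member; aggregate throughput is 1,670 units, less than the 1,700 units limit). Turning to paragraphs (e)–(k): (e) operates against (b): assessed value is $168,000, below the $211,500 limit. (f) is triggered (the compliance score is 13 points, below the 16 points limit), but is displaced by (g): (g) operates against (f): the property is publicly advertised. (h) operates (a current General Exemption Letter is held), but is itself disapplied by (i): (i) operates — a current Schedule 1 Certificate is held. (j) is engaged (the space is let for business use), but is displaced by (k): (k) applies — a current Category 2 Declaration is held. Exception (b) does not apply.
Exception (c) requires that the reference index is less than 125; but the reference index is 143, not less than 125, so (c) is unavailable.
Exception (d) does not apply: the number of days the property was let is 111 days, not below 98 days.
No exception displaces § 54.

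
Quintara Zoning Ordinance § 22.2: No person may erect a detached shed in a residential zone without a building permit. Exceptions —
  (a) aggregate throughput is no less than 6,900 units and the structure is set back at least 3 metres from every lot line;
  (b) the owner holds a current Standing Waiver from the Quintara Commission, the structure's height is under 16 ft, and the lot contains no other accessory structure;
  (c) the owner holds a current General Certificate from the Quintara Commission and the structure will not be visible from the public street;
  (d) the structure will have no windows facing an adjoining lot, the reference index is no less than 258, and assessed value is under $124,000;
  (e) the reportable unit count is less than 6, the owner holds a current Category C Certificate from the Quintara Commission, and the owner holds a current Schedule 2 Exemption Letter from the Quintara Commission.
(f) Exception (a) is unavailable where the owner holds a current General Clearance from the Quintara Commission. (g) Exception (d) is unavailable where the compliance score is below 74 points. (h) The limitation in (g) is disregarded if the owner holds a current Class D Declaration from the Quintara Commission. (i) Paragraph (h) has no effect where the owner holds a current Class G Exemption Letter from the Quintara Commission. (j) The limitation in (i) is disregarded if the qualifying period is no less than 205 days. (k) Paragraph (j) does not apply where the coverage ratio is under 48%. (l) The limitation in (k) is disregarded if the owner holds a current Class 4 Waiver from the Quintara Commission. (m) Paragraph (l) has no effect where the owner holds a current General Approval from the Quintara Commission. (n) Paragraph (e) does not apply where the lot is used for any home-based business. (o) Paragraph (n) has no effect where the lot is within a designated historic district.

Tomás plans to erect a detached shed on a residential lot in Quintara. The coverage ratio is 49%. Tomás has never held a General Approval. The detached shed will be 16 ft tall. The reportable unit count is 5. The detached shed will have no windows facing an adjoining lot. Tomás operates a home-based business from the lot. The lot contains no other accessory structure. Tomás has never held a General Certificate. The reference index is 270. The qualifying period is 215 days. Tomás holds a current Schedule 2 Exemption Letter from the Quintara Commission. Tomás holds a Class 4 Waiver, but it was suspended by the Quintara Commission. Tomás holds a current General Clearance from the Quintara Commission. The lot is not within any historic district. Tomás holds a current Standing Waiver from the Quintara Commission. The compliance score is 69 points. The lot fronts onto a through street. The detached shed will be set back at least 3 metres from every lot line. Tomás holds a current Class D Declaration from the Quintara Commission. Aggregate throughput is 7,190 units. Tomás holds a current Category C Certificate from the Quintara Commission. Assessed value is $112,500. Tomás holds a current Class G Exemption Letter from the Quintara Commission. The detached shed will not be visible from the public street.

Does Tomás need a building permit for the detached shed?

Exception (a): aggregate throughput is 7,190 units, meeting the 6,900 units threshold; the setback is at least 3 m on every side — every condition holds. Turning to paragraph (f): (f) operates against (a): a current General Clearance is held. Exception (a) does not apply.
Exception (b) requires that the structure's height is under 16 ft; but the structure's height is 16 ft, not under 16 ft, so (b) is unavailable.
Exception (c) does not apply: the General Certificate is not current.
Exception (d): no windows face an adjoining lot; the reference index is 270, meeting the 258 threshold; assessed value is $112,500, under the $124,000 limit — every condition holds. As to paragraphs (g)–(m): (g) would limit (d) — the compliance score is 69 points, below the 74 points limit — but (h) sets (g) aside: (h) operates against (g): a current Class D Declaration is held. (i) operates (a current Class G Exemption Letter is held), but is set aside by (j): (j) is triggered — the qualifying period is 215 days, meeting the 205 days threshold. (k), which would lift (j), is not engaged — the coverage ratio is 49%, not under 48%. (d) remains available.
Exception (e) is satisfied on its face — the reportable unit count is 5, less than the 6 limit; a current Category C Certificate is held; a current Schedule 2 Exemption Letter is held. However, paragraphs (n)–(o) must be considered: (n) is triggered — a home-based business operates on the lot. (o) does not operate here (the lot is not in a historic district), so (n) stands. Exception (e) does not apply.

No — exception (d) applies; Tomás does not need a building permit.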